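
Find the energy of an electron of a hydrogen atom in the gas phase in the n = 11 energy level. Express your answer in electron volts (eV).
-0.1124 eV

The energy levels of a hydrogen-like atom are given by:
E_n = -13.6057 eV / n²

For n = 11:
E_11 = -13.6057 eV / 11²
E_11 = -13.6057 eV / 121
E_11 = -0.1124 eV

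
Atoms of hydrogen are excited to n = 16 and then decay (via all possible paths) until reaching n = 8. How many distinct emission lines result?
36

The electron can occupy levels n = 8, 9, ..., 16 during de-excitation — that is m = 16 - 8 + 1 = 9 distinct levels.

The number of distinct spectral lines equals the number of ways to choose 2 of these m levels (each pair gives one possible emission transition):

Number of lines = m(m-1)/2 = 9×8/2 = 36

These correspond to all possible transitions between the 9 levels:
16 → 15, 16 → 14, 16 → 13, 16 → 12, 16 → 11, 16 → 10, 16 → 9, 16 → 8...

Each transition produces a photon with a unique energy (and thus wavelength). This count does not depend on Z.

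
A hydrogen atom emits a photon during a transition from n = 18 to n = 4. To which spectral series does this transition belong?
Brackett series

The spectral series in hydrogen are named based on the final (lower) energy level:
- Lyman series: n_final = 1 (ultraviolet)
- Balmer series: n_final = 2 (visible/near-UV)
- Paschen series: n_final = 3 (infrared)
- Brackett series: n_final = 4 (infrared)
- Pfund series: n_final = 5 (far infrared)

Since this transition ends at n = 4, it belongs to the Brackett series.

For reference, this 18 → 4 line has photon energy
ΔE = 13.6057 eV × (1/4² - 1/18²) = 0.808363349 eV,
corresponding to wavelength λ = hc/ΔE = 1239.84 eV·nm / 0.808363349 eV = 1533.766 nm in the infrared region.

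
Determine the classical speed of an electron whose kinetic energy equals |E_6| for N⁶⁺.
2.552e+06 m/s (or 0.85% of c)

The binding energy at n = 6 for N⁶⁺ is:
E_6 = -13.6057 × 7²/6² = -18.51887 eV
|E_6| = 18.51887 eV

Convert to Joules:
KE = 18.51887 eV × (1.602177 × 10⁻¹⁹ J/eV) = 2.96705e-18 J

Using KE = ½mv²:
v = √(2·KE/m_e)
v = √(2 × 2.96705e-18 J / 9.10938 × 10⁻³¹ kg)
v = 2.552e+06 m/s

This is approximately 0.85% the speed of light.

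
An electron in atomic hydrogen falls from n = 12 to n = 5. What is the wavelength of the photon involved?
2756.7685 nm

First, find the transition energy using E_n = -13.6057 / n² eV:
E_12 = -13.6057 / 12² = -0.0944840278 eV
E_5 = -13.6057 / 5² = -0.5442280000 eV

Photon energy: |ΔE| = |E_5 - E_12| = 0.4497439722 eV

Convert to wavelength using E = hc/λ with hc = 1239.84 eV·nm:
λ = hc/E = 1239.84 eV·nm / 0.4497439722 eV
λ = 2756.7685 nm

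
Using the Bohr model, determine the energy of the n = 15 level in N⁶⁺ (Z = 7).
-2.963 eV

For hydrogen-like ions, the energy levels scale with Z²:
E_n = -13.6057 Z² / n² eV

For N⁶⁺ (Z = 7) at n = 15:
E_15 = -13.6057 × 7² / 15²
E_15 = -13.6057 × 49 / 225
E_15 = -666.6793 / 225
E_15 = -2.963 eV

The energy is 49 times more negative than hydrogen at the same n due to the stronger nuclear charge.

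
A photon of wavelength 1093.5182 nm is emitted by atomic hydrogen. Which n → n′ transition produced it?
n = 6 → n = 3

First, find the photon energy from the wavelength (hc = 1239.84 eV·nm):
E = hc/λ = 1239.84 eV·nm / 1093.5182 nm = 1.1338083 eV

The energy levels of hydrogen satisfy E_n = -13.6057 / n² eV, so an emission n_i → n_f releases
ΔE = 13.6057 × (1/n_f² − 1/n_i²) eV.

Setting ΔE equal to the photon energy:
1/n_f² − 1/n_i² = 1.1338083 / 13.6057 = 0.083333331

Since 1/n_i² must be positive, we need 1/n_f² > 0.083333331, i.e. n_f ≤ 3. For each allowed n_f, solve n_i = (1/n_f² − 0.083333331)^(−1/2) and check whether it is a whole number:
  n_f = 1: 1/n_i² = 1.000000000 − 0.083333331 = 0.916666669 → n_i = 1.044  (not an integer) ✗
  n_f = 2: 1/n_i² = 0.250000000 − 0.083333331 = 0.166666669 → n_i = 2.449  (not an integer) ✗
  n_f = 3: 1/n_i² = 0.111111111 − 0.083333331 = 0.027777780 → n_i = 6.000  → integer, n_i = 6 ✓

Only n_f = 3 gives an integer upper level, n_i = 6.

The transition is from n = 6 to n = 3 (emission).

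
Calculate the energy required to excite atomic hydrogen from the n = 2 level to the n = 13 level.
3.321 eV

The energy levels of a hydrogen-like atom are E_n = -13.6057 eV / n².

Energy at n = 2: E_2 = -13.6057 / 2² = -3.401425 eV
Energy at n = 13: E_13 = -13.6057 / 13² = -0.080507 eV

The excitation energy is the difference:
ΔE = E_13 - E_2
ΔE = -0.080507 - (-3.401425)
ΔE = 3.321 eV

Since this is positive, energy must be absorbed (photon absorption).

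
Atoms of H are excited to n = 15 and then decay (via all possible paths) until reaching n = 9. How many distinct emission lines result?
21

The electron can occupy levels n = 9, 10, ..., 15 during de-excitation — that is m = 15 - 9 + 1 = 7 distinct levels.

The number of distinct spectral lines equals the number of ways to choose 2 of these m levels (each pair gives one possible emission transition):

Number of lines = m(m-1)/2 = 7×6/2 = 21

These correspond to all possible transitions between the 7 levels:
15 → 14, 15 → 13, 15 → 12, 15 → 11, 15 → 10, 15 → 9, 14 → 13, 14 → 12...

Each transition produces a photon with a unique energy (and thus wavelength). This count does not depend on Z.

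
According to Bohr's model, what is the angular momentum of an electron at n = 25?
2.64e-33 J·s (or 25ℏ)

In the Bohr model, angular momentum is quantized:
L = nℏ

where ℏ = h/(2π) = 1.0546e-34 J·s

For n = 25:
L = 25 × 1.0546e-34 J·s
L = 2.64e-33 J·s

This can also be written as L = 25ℏ.
The angular momentum is an integer multiple of the reduced Planck constant.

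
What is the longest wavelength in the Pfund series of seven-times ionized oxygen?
116.4970 nm

The longest wavelength corresponds to the smallest energy transition in the series.
The Pfund series has all transitions ending at n_f = 5.

For O⁷⁺ (Z = 8), the first line (α-line) is the jump from n = 6 to n = 5:
E_6 = -13.6057 × 8² / 6² = -24.1879111 eV
E_5 = -13.6057 × 8² / 5² = -34.8305920 eV
ΔE = E_6 - E_5 = 10.6426809 eV

λ = hc/E = 1239.84 eV·nm / 10.6426809 eV
λ = 116.4970 nm

This is the α-line of the Pfund series in O⁷⁺.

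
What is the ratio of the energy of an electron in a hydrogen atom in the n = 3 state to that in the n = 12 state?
16.00

Using E_n = -13.6057 Z² / n² eV with Z = 1:

E_3 = -13.6057 / 3² = -13.6057 / 9 = -1.51174444 eV
E_12 = -13.6057 / 12² = -13.6057 / 144 = -0.09448403 eV

The ratio is:
E_3/E_12 = (-1.51174444) / (-0.09448403)
E_3/E_12 = (-13.6057/9) / (-13.6057/144)
E_3/E_12 = 144/9
E_3/E_12 = 16.00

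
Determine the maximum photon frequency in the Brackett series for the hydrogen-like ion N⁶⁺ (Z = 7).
1.008e+16 Hz

The series limit corresponds to the transition from n = ∞ to n = 4.
This is the highest energy (shortest wavelength) transition in the Brackett series.

E_∞ = 0 eV
E_4 = -13.6057 × 7² / 4² = -41.6674563 eV

Energy at series limit:
ΔE = E_∞ - E_4 = 0 - (-41.6674563) = 41.6674563 eV
E = 41.6674563 eV × (1.602177 × 10⁻¹⁹ J/eV) = 6.67586e-18 J
f = E/h = 6.67586e-18 J / (6.62607 × 10⁻³⁴ J·s) = 1.008e+16 Hz

This energy equals the ionization energy from the n = 4 state of N⁶⁺.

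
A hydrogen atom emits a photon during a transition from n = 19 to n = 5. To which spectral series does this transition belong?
Pfund series

The spectral series in hydrogen are named based on the final (lower) energy level:
- Lyman series: n_final = 1 (ultraviolet)
- Balmer series: n_final = 2 (visible/near-UV)
- Paschen series: n_final = 3 (infrared)
- Brackett series: n_final = 4 (infrared)
- Pfund series: n_final = 5 (far infrared)

Since this transition ends at n = 5, it belongs to the Pfund series.

For reference, this 19 → 5 line has photon energy
ΔE = 13.6057 eV × (1/5² - 1/19²) = 0.50653908033 eV,
corresponding to wavelength λ = hc/ΔE = 1239.84 eV·nm / 0.50653908033 eV = 2447.66899 nm in the far infrared region.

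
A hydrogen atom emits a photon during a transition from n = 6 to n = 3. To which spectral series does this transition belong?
Paschen series

The spectral series in hydrogen are named based on the final (lower) energy level:
- Lyman series: n_final = 1 (ultraviolet)
- Balmer series: n_final = 2 (visible/near-UV)
- Paschen series: n_final = 3 (infrared)
- Brackett series: n_final = 4 (infrared)
- Pfund series: n_final = 5 (far infrared)

Since this transition ends at n = 3, it belongs to the Paschen series.

For reference, this 6 → 3 line has photon energy
ΔE = 13.6057 eV × (1/3² - 1/6²) = 1.133808333 eV,
corresponding to wavelength λ = hc/ΔE = 1239.84 eV·nm / 1.133808333 eV = 1093.5182 nm in the infrared region.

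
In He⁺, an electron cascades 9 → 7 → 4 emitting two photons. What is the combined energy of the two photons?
2.730 eV

The energy levels of He⁺ are E_n = -13.6057 × 2² / n² eV.

First transition (9 → 7):
ΔE₁ = |E_7 - E_9|
ΔE₁ = |-1.110669388 - (-0.671886420)| = 0.438783 eV

Second transition (7 → 4):
ΔE₂ = |E_4 - E_7|
ΔE₂ = |-3.401425000 - (-1.110669388)| = 2.290756 eV

Total energy released:
E_total = ΔE₁ + ΔE₂ = 0.438783 + 2.290756 = 2.730 eV

Note: This equals the direct transition 9 → 4: 2.730 eV ✓
Energy is conserved regardless of the path taken.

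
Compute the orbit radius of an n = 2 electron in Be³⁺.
0.0529 nm (or 0.5292 Å)

The Bohr radius formula is:
r_n = n² a₀ / Z

where a₀ = 0.0529177 nm is the Bohr radius.

For Be³⁺ (Z = 4) at n = 2:
r_2 = 2² × 0.0529177 nm / 4
r_2 = 4 × 0.0529177 nm / 4
r_2 = 0.21167 nm / 4
r_2 = 0.0529 nm

The electron orbits at approximately 0.0529 nm from the nucleus.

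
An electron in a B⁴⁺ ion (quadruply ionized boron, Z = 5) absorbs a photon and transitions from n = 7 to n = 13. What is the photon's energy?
4.92901 eV

The energy levels of a hydrogen-like atom are E_n = -13.6057 Z² eV / n².

Energy at n = 7: E_7 = -13.6057 × 5² / 7² = -6.94168367 eV
Energy at n = 13: E_13 = -13.6057 × 5² / 13² = -2.01267751 eV

The excitation energy is the difference:
ΔE = E_13 - E_7
ΔE = -2.01267751 - (-6.94168367)
ΔE = 4.92901 eV

Since this is positive, energy must be absorbed (photon absorption).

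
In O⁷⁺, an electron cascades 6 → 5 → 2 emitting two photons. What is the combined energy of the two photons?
193.503289 eV

The energy levels of O⁷⁺ are E_n = -13.6057 × 8² / n² eV.

First transition (6 → 5):
ΔE₁ = |E_5 - E_6|
ΔE₁ = |-34.830592000000 - (-24.187911111111)| = 10.642680889 eV

Second transition (5 → 2):
ΔE₂ = |E_2 - E_5|
ΔE₂ = |-217.691200000000 - (-34.830592000000)| = 182.860608000 eV

Total energy released:
E_total = ΔE₁ + ΔE₂ = 10.642680889 + 182.860608000 = 193.503289 eV

Note: This equals the direct transition 6 → 2: 193.503289 eV ✓
Energy is conserved regardless of the path taken.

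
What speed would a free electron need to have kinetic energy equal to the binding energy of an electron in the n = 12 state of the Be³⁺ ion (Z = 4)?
7.2923e+05 m/s (or 0.2432% of c)

The binding energy at n = 12 for Be³⁺ is:
E_12 = -13.6057 × 4²/12² = -1.5117444 eV
|E_12| = 1.5117444 eV

Convert to Joules:
KE = 1.5117444 eV × (1.602177 × 10⁻¹⁹ J/eV) = 2.422082e-19 J

Using KE = ½mv²:
v = √(2·KE/m_e)
v = √(2 × 2.422082e-19 J / 9.10938 × 10⁻³¹ kg)
v = 7.2923e+05 m/s

This is approximately 0.2432% the speed of light.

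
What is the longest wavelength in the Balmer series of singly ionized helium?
164.02772 nm

The longest wavelength corresponds to the smallest energy transition in the series.
The Balmer series has all transitions ending at n_f = 2.

For He⁺ (Z = 2), the first line (α-line) is the jump from n = 3 to n = 2:
E_3 = -13.6057 × 2² / 3² = -6.046977778 eV
E_2 = -13.6057 × 2² / 2² = -13.605700000 eV
ΔE = E_3 - E_2 = 7.558722222 eV

λ = hc/E = 1239.84 eV·nm / 7.558722222 eV
λ = 164.02772 nm

This is the α-line of the Balmer series in He⁺.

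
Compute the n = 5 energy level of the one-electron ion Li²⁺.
-4.898052 eV

For hydrogen-like ions, the energy levels scale with Z²:
E_n = -13.6057 Z² / n² eV

For Li²⁺ (Z = 3) at n = 5:
E_5 = -13.6057 × 3² / 5²
E_5 = -13.6057 × 9 / 25
E_5 = -122.4513 / 25
E_5 = -4.898052 eV

The energy is 9 times more negative than hydrogen at the same n due to the stronger nuclear charge.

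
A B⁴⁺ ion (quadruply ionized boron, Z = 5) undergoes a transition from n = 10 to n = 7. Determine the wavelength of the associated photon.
350.21170 nm

First, find the transition energy using E_n = -13.6057 Z² / n² eV:
E_10 = -13.6057 × 5² / 10² = -3.401425000 eV
E_7 = -13.6057 × 5² / 7² = -6.941683673 eV

Photon energy: |ΔE| = |E_7 - E_10| = 3.540258673 eV

Convert to wavelength using E = hc/λ with hc = 1239.84 eV·nm:
λ = hc/E = 1239.84 eV·nm / 3.540258673 eV
λ = 350.21170 nm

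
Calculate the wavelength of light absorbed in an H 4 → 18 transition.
1533.766 nm

First, find the transition energy using E_n = -13.6057 / n² eV:
E_4 = -13.6057 / 4² = -0.850356250 eV
E_18 = -13.6057 / 18² = -0.041992901 eV

Photon energy: |ΔE| = |E_18 - E_4| = 0.808363349 eV

Convert to wavelength using E = hc/λ with hc = 1239.84 eV·nm:
λ = hc/E = 1239.84 eV·nm / 0.808363349 eV
λ = 1533.766 nm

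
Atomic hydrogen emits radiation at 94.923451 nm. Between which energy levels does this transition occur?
n = 5 → n = 1

First, find the photon energy from the wavelength (hc = 1239.84 eV·nm):
E = hc/λ = 1239.84 eV·nm / 94.923451 nm = 13.061472 eV

The energy levels of hydrogen satisfy E_n = -13.6057 / n² eV, so an emission n_i → n_f releases
ΔE = 13.6057 × (1/n_f² − 1/n_i²) eV.

Setting ΔE equal to the photon energy:
1/n_f² − 1/n_i² = 13.061472 / 13.6057 = 0.96000000

Since 1/n_i² must be positive, we need 1/n_f² > 0.96000000, i.e. n_f ≤ 1. For each allowed n_f, solve n_i = (1/n_f² − 0.96000000)^(−1/2) and check whether it is a whole number:
  n_f = 1: 1/n_i² = 1.00000000 − 0.96000000 = 0.04000000 → n_i = 5.000  → integer, n_i = 5 ✓

Only n_f = 1 gives an integer upper level, n_i = 5.

The transition is from n = 5 to n = 1 (emission).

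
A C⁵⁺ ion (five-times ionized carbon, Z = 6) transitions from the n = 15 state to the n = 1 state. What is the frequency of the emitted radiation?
1.179e+17 Hz

First, find the transition energy:
E_15 = -13.6057 × 6² / 15² = -2.1769 eV
E_1 = -13.6057 × 6² / 1² = -489.8052 eV
|ΔE| = |E_1 - E_15| = 487.6283 eV

Convert to Joules: E = 487.6283 eV × (1.602177 × 10⁻¹⁹ J/eV) = 7.81267e-17 J

Using E = hf:
f = E/h = 7.81267e-17 J / (6.62607 × 10⁻³⁴ J·s)
f = 1.179e+17 Hz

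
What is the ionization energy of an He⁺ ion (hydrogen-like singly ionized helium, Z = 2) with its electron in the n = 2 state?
13.605700 eV

The ionization energy is the energy needed to remove the electron completely (n → ∞).

For a hydrogen-like ion with Z = 2, E_n = -13.6057 Z² / n² eV.

At n = 2: E_2 = -13.6057 × 2² / 2² = -13.605700000 eV
At n = ∞: E_∞ = 0 eV

Ionization energy = E_∞ - E_2 = 0 - (-13.605700000) = 13.605700000 eV
Ionization energy ≈ 13.605700 eV

This is also called the binding energy of the electron in state n = 2.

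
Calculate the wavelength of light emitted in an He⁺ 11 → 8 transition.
3095.10403 nm

First, find the transition energy using E_n = -13.6057 Z² / n² eV:
E_11 = -13.6057 × 2² / 11² = -0.44977520661 eV
E_8 = -13.6057 × 2² / 8² = -0.85035625000 eV

Photon energy: |ΔE| = |E_8 - E_11| = 0.40058104339 eV

Convert to wavelength using E = hc/λ with hc = 1239.84 eV·nm:
λ = hc/E = 1239.84 eV·nm / 0.40058104339 eV
λ = 3095.10403 nm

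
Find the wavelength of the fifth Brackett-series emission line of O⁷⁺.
28.39 nm

The lines of a series are numbered from the longest wavelength (smallest ΔE) outward; the fifth line is the transition from n = n_f + 5 to n_f.
The Brackett series has all transitions ending at n_f = 4.

For O⁷⁺ (Z = 8), the fifth line (ε-line) is the jump from n = 9 to n = 4:
E_9 = -13.6057 × 8² / 9² = -10.7502 eV
E_4 = -13.6057 × 8² / 4² = -54.4228 eV
ΔE = E_9 - E_4 = 43.6726 eV

λ = hc/E = 1239.84 eV·nm / 43.6726 eV
λ = 28.39 nm

This is the ε-line of the Brackett series in O⁷⁺.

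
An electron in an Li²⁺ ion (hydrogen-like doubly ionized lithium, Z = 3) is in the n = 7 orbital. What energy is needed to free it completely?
2.499 eV

The ionization energy is the energy needed to remove the electron completely (n → ∞).

For a hydrogen-like ion with Z = 3, E_n = -13.6057 Z² / n² eV.

At n = 7: E_7 = -13.6057 × 3² / 7² = -2.499006 eV
At n = ∞: E_∞ = 0 eV

Ionization energy = E_∞ - E_7 = 0 - (-2.499006) = 2.499006 eV
Ionization energy ≈ 2.499 eV

This is also called the binding energy of the electron in state n = 7.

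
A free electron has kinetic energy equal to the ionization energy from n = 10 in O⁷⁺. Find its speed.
1.75015e+06 m/s (or 0.583789% of c)

The binding energy at n = 10 for O⁷⁺ is:
E_10 = -13.6057 × 8²/10² = -8.70764800 eV
|E_10| = 8.70764800 eV

Convert to Joules:
KE = 8.70764800 eV × (1.602177 × 10⁻¹⁹ J/eV) = 1.3951193e-18 J

Using KE = ½mv²:
v = √(2·KE/m_e)
v = √(2 × 1.3951193e-18 J / 9.10938 × 10⁻³¹ kg)
v = 1.75015e+06 m/s

This is approximately 0.583789% the speed of light.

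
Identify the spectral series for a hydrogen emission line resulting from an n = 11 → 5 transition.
Pfund series

The spectral series in hydrogen are named based on the final (lower) energy level:
- Lyman series: n_final = 1 (ultraviolet)
- Balmer series: n_final = 2 (visible/near-UV)
- Paschen series: n_final = 3 (infrared)
- Brackett series: n_final = 4 (infrared)
- Pfund series: n_final = 5 (far infrared)

Since this transition ends at n = 5, it belongs to the Pfund series.

For reference, this 11 → 5 line has photon energy
ΔE = 13.6057 eV × (1/5² - 1/11²) = 0.431784198 eV,
corresponding to wavelength λ = hc/ΔE = 1239.84 eV·nm / 0.431784198 eV = 2871.434 nm in the far infrared region.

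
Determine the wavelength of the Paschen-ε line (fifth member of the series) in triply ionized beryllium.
59.6464 nm

The lines of a series are numbered from the longest wavelength (smallest ΔE) outward; the fifth line is the transition from n = n_f + 5 to n_f.
The Paschen series has all transitions ending at n_f = 3.

For Be³⁺ (Z = 4), the fifth line (ε-line) is the jump from n = 8 to n = 3:
E_8 = -13.6057 × 4² / 8² = -3.401425 eV
E_3 = -13.6057 × 4² / 3² = -24.187911 eV
ΔE = E_8 - E_3 = 20.786486 eV

λ = hc/E = 1239.84 eV·nm / 20.786486 eV
λ = 59.6464 nm

This is the ε-line of the Paschen series in Be³⁺.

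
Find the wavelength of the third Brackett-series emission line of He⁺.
541.23626 nm

The lines of a series are numbered from the longest wavelength (smallest ΔE) outward; the third line is the transition from n = n_f + 3 to n_f.
The Brackett series has all transitions ending at n_f = 4.

For He⁺ (Z = 2), the third line (γ-line) is the jump from n = 7 to n = 4:
E_7 = -13.6057 × 2² / 7² = -1.110669388 eV
E_4 = -13.6057 × 2² / 4² = -3.401425000 eV
ΔE = E_7 - E_4 = 2.290755612 eV

λ = hc/E = 1239.84 eV·nm / 2.290755612 eV
λ = 541.23626 nm

This is the γ-line of the Brackett series in He⁺.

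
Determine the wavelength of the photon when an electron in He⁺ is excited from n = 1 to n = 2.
30.38 nm

First, find the transition energy using E_n = -13.6057 Z² / n² eV:
E_1 = -13.6057 × 2² / 1² = -54.4228 eV
E_2 = -13.6057 × 2² / 2² = -13.6057 eV

Photon energy: |ΔE| = |E_2 - E_1| = 40.8171 eV

Convert to wavelength using E = hc/λ with hc = 1239.84 eV·nm:
λ = hc/E = 1239.84 eV·nm / 40.8171 eV
λ = 30.38 nm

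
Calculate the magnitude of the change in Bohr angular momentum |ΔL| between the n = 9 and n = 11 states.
2.11e-34 J·s (or 2ℏ)

In the Bohr model, L_n = nℏ where ℏ = 1.0546e-34 J·s.

L_11 = 11ℏ = 1.1601e-33 J·s
L_9 = 9ℏ = 9.4914e-34 J·s

ΔL = L_11 - L_9 = (11 - 9)ℏ = 2ℏ
ΔL = 2 × 1.0546e-34 J·s = 2.11e-34 J·s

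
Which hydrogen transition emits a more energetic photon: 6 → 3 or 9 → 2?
9 → 2

Calculate the energy for each transition:

Transition 6 → 3:
ΔE₁ = |E_3 - E_6| = |-13.6057/3² - (-13.6057/6²)|
ΔE₁ = |-1.511744444444 - (-0.377936111111)| = 1.133808333 eV

Transition 9 → 2:
ΔE₂ = |E_2 - E_9| = |-13.6057/2² - (-13.6057/9²)|
ΔE₂ = |-3.401425000000 - (-0.167971604938)| = 3.233453395 eV

Since 3.233453395 eV > 1.133808333 eV, the transition 9 → 2 emits the more energetic photon.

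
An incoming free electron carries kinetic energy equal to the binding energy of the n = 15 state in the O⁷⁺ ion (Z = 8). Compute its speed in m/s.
1.16677e+06 m/s (or 0.389192% of c)

The binding energy at n = 15 for O⁷⁺ is:
E_15 = -13.6057 × 8²/15² = -3.87006578 eV
|E_15| = 3.87006578 eV

Convert to Joules:
KE = 3.87006578 eV × (1.602177 × 10⁻¹⁹ J/eV) = 6.2005304e-19 J

Using KE = ½mv²:
v = √(2·KE/m_e)
v = √(2 × 6.2005304e-19 J / 9.10938 × 10⁻³¹ kg)
v = 1.16677e+06 m/s

This is approximately 0.389192% the speed of light.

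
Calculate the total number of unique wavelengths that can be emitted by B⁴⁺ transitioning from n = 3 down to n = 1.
3

The electron can occupy levels n = 1, 2, ..., 3 during de-excitation — that is m = 3 - 1 + 1 = 3 distinct levels.

The number of distinct spectral lines equals the number of ways to choose 2 of these m levels (each pair gives one possible emission transition):

Number of lines = m(m-1)/2 = 3×2/2 = 3

These correspond to all possible transitions between the 3 levels:
3 → 2, 3 → 1, 2 → 1

Each transition produces a photon with a unique energy (and thus wavelength). This count does not depend on Z.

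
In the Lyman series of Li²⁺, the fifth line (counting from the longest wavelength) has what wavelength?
10.41 nm

The lines of a series are numbered from the longest wavelength (smallest ΔE) outward; the fifth line is the transition from n = n_f + 5 to n_f.
The Lyman series has all transitions ending at n_f = 1.

For Li²⁺ (Z = 3), the fifth line (ε-line) is the jump from n = 6 to n = 1:
E_6 = -13.6057 × 3² / 6² = -3.4014 eV
E_1 = -13.6057 × 3² / 1² = -122.4513 eV
ΔE = E_6 - E_1 = 119.0499 eV

λ = hc/E = 1239.84 eV·nm / 119.0499 eV
λ = 10.41 nm

This is the ε-line of the Lyman series in Li²⁺.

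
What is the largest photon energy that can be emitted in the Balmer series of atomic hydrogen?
3.40 eV

The series limit corresponds to the transition from n = ∞ to n = 2.
This is the highest energy (shortest wavelength) transition in the Balmer series.

E_∞ = 0 eV
E_2 = -13.6057 / 2² = -3.40 eV

Energy at series limit:
ΔE = E_∞ - E_2 = 0 - (-3.40) = 3.40 eV

This energy equals the ionization energy from the n = 2 state of hydrogen.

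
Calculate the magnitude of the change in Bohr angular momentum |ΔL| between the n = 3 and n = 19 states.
1.68731e-33 J·s (or 16ℏ)

In the Bohr model, L_n = nℏ where ℏ = 1.0545718e-34 J·s.

L_19 = 19ℏ = 2.0036864e-33 J·s
L_3 = 3ℏ = 3.1637154e-34 J·s

ΔL = L_19 - L_3 = (19 - 3)ℏ = 16ℏ
ΔL = 16 × 1.0545718e-34 J·s = 1.68731e-33 J·s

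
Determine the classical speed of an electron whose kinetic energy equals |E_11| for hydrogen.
1.989e+05 m/s (or 0.0663% of c)

The binding energy at n = 11 for hydrogen is:
E_11 = -13.6057/11² = -0.1124438 eV
|E_11| = 0.1124438 eV

Convert to Joules:
KE = 0.1124438 eV × (1.602177 × 10⁻¹⁹ J/eV) = 1.80155e-20 J

Using KE = ½mv²:
v = √(2·KE/m_e)
v = √(2 × 1.80155e-20 J / 9.10938 × 10⁻³¹ kg)
v = 1.989e+05 m/s

This is approximately 0.0663% the speed of light.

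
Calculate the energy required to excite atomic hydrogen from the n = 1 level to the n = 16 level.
13.553 eV

The energy levels of a hydrogen-like atom are E_n = -13.6057 eV / n².

Energy at n = 1: E_1 = -13.6057 / 1² = -13.605700 eV
Energy at n = 16: E_16 = -13.6057 / 16² = -0.053147 eV

The excitation energy is the difference:
ΔE = E_16 - E_1
ΔE = -0.053147 - (-13.605700)
ΔE = 13.553 eV

Since this is positive, energy must be absorbed (photon absorption).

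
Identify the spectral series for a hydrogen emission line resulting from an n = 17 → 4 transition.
Brackett series

The spectral series in hydrogen are named based on the final (lower) energy level:
- Lyman series: n_final = 1 (ultraviolet)
- Balmer series: n_final = 2 (visible/near-UV)
- Paschen series: n_final = 3 (infrared)
- Brackett series: n_final = 4 (infrared)
- Pfund series: n_final = 5 (far infrared)

Since this transition ends at n = 4, it belongs to the Brackett series.

For reference, this 17 → 4 line has photon energy
ΔE = 13.6057 eV × (1/4² - 1/17²) = 0.80327770 eV,
corresponding to wavelength λ = hc/ΔE = 1239.84 eV·nm / 0.80327770 eV = 1543.48 nm in the infrared region.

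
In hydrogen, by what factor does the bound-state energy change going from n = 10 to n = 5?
4.00000

Using E_n = -13.6057 Z² / n² eV with Z = 1:

E_5 = -13.6057 / 5² = -13.6057 / 25 = -0.54422800000 eV
E_10 = -13.6057 / 10² = -13.6057 / 100 = -0.13605700000 eV

The ratio is:
E_5/E_10 = (-0.54422800000) / (-0.13605700000)
E_5/E_10 = (-13.6057/25) / (-13.6057/100)
E_5/E_10 = 100/25
E_5/E_10 = 4.00000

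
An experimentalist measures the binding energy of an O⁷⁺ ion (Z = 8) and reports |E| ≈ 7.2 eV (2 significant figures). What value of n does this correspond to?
n = 11

The exact energy levels follow E_n = -13.6057 Z² / n² eV with Z = 8.

The measured value (-7.2 eV) is reported to only 2 significant figures, so we must test candidate n values and see which one matches to that precision.

Candidate energies:
  n = 9:  E = -13.6057 × 8² / 9² = -10.75018 eV
  n = 10:  E = -13.6057 × 8² / 10² = -8.70765 eV
  n = 11:  E = -13.6057 × 8² / 11² = -7.19640 eV  ← matches
  n = 12:  E = -13.6057 × 8² / 12² = -6.04698 eV
  n = 13:  E = -13.6057 × 8² / 13² = -5.15245 eV

Checking against the measurement of -7.2 eV (2 sig figs), only n = 11 agrees:
E_11 = -7.19640 eV, which rounds to -7.2 eV ✓

Therefore n = 11.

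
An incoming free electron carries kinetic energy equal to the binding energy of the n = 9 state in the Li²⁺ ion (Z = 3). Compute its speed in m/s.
7.2923e+05 m/s (or 0.24325% of c)

The binding energy at n = 9 for Li²⁺ is:
E_9 = -13.6057 × 3²/9² = -1.5117444 eV
|E_9| = 1.5117444 eV

Convert to Joules:
KE = 1.5117444 eV × (1.602177 × 10⁻¹⁹ J/eV) = 2.422082e-19 J

Using KE = ½mv²:
v = √(2·KE/m_e)
v = √(2 × 2.422082e-19 J / 9.10938 × 10⁻³¹ kg)
v = 7.2923e+05 m/s

This is approximately 0.24325% the speed of light.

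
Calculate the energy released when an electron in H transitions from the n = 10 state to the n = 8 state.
0.077 eV

The energy levels are E_n = -13.6057 eV / n².

Energy at n = 10: E_10 = -13.6057 / 10² = -0.136057 eV
Energy at n = 8: E_8 = -13.6057 / 8² = -0.212589 eV

For emission (electron falling to lower state), the photon energy is:
E_photon = E_10 - E_8 = |-0.136057 - (-0.212589)|
E_photon = 0.077 eV

This energy is carried away by the emitted photon.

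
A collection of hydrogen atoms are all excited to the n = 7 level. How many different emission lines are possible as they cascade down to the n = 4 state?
6

The electron can occupy levels n = 4, 5, ..., 7 during de-excitation — that is m = 7 - 4 + 1 = 4 distinct levels.

The number of distinct spectral lines equals the number of ways to choose 2 of these m levels (each pair gives one possible emission transition):

Number of lines = m(m-1)/2 = 4×3/2 = 6

These correspond to all possible transitions between the 4 levels:
7 → 6, 7 → 5, 7 → 4, 6 → 5, 6 → 4, 5 → 4

Each transition produces a photon with a unique energy (and thus wavelength). This count does not depend on Z.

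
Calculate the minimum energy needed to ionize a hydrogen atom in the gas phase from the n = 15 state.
0.060 eV

The ionization energy is the energy needed to remove the electron completely (n → ∞).

For hydrogen, E_n = -13.6057 eV / n².

At n = 15: E_15 = -13.6057 / 15² = -0.060470 eV
At n = ∞: E_∞ = 0 eV

Ionization energy = E_∞ - E_15 = 0 - (-0.060470) = 0.060470 eV
Ionization energy ≈ 0.060 eV

This is also called the binding energy of the electron in state n = 15.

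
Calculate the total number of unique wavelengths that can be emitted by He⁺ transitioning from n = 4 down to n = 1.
6

The electron can occupy levels n = 1, 2, ..., 4 during de-excitation — that is m = 4 - 1 + 1 = 4 distinct levels.

The number of distinct spectral lines equals the number of ways to choose 2 of these m levels (each pair gives one possible emission transition):

Number of lines = m(m-1)/2 = 4×3/2 = 6

These correspond to all possible transitions between the 4 levels:
4 → 3, 4 → 2, 4 → 1, 3 → 2, 3 → 1, 2 → 1

Each transition produces a photon with a unique energy (and thus wavelength). This count does not depend on Z.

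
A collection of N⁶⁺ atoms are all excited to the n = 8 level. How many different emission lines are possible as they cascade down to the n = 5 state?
6

The electron can occupy levels n = 5, 6, ..., 8 during de-excitation — that is m = 8 - 5 + 1 = 4 distinct levels.

The number of distinct spectral lines equals the number of ways to choose 2 of these m levels (each pair gives one possible emission transition):

Number of lines = m(m-1)/2 = 4×3/2 = 6

These correspond to all possible transitions between the 4 levels:
8 → 7, 8 → 6, 8 → 5, 7 → 6, 7 → 5, 6 → 5

Each transition produces a photon with a unique energy (and thus wavelength). This count does not depend on Z.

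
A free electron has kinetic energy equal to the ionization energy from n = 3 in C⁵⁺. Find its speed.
4.375e+06 m/s (or 1.4595% of c)

The binding energy at n = 3 for C⁵⁺ is:
E_3 = -13.6057 × 6²/3² = -54.422800 eV
|E_3| = 54.422800 eV

Convert to Joules:
KE = 54.422800 eV × (1.602177 × 10⁻¹⁹ J/eV) = 8.71950e-18 J

Using KE = ½mv²:
v = √(2·KE/m_e)
v = √(2 × 8.71950e-18 J / 9.10938 × 10⁻³¹ kg)
v = 4.375e+06 m/s

This is approximately 1.4595% the speed of light.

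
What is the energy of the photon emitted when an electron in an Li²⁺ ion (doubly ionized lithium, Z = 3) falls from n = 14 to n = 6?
2.776673 eV

The energy levels are E_n = -13.6057 Z² eV / n².

Energy at n = 14: E_14 = -13.6057 × 3² / 14² = -0.624751531 eV
Energy at n = 6: E_6 = -13.6057 × 3² / 6² = -3.401425000 eV

For emission (electron falling to lower state), the photon energy is:
E_photon = E_14 - E_6 = |-0.624751531 - (-3.401425000)|
E_photon = 2.776673 eV

This energy is carried away by the emitted photon.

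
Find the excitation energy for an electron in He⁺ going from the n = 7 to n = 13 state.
0.788641 eV

The energy levels of a hydrogen-like atom are E_n = -13.6057 Z² eV / n².

Energy at n = 7: E_7 = -13.6057 × 2² / 7² = -1.110669388 eV
Energy at n = 13: E_13 = -13.6057 × 2² / 13² = -0.322028402 eV

The excitation energy is the difference:
ΔE = E_13 - E_7
ΔE = -0.322028402 - (-1.110669388)
ΔE = 0.788641 eV

Since this is positive, energy must be absorbed (photon absorption).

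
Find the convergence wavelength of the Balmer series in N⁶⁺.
7.44 nm

The series limit corresponds to the transition from n = ∞ to n = 2.
This is the highest energy (shortest wavelength) transition in the Balmer series.

E_∞ = 0 eV
E_2 = -13.6057 × 7² / 2² = -166.6698 eV

Energy at series limit:
ΔE = E_∞ - E_2 = 0 - (-166.6698) = 166.6698 eV
λ = hc/E = 1239.84 eV·nm / 166.6698 eV = 7.44 nm

This energy equals the ionization energy from the n = 2 state of N⁶⁺.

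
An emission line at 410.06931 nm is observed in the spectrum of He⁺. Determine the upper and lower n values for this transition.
n = 12 → n = 4

First, find the photon energy from the wavelength (hc = 1239.84 eV·nm):
E = hc/λ = 1239.84 eV·nm / 410.06931 nm = 3.0234889 eV

The energy levels of He⁺ satisfy E_n = -13.6057 × 2² / n² eV, so an emission n_i → n_f releases
ΔE = 13.6057 × 2² × (1/n_f² − 1/n_i²) eV.

Setting ΔE equal to the photon energy:
1/n_f² − 1/n_i² = 3.0234889 / (13.6057 × 2²) = 0.055555556

Since 1/n_i² must be positive, we need 1/n_f² > 0.055555556, i.e. n_f ≤ 4. For each allowed n_f, solve n_i = (1/n_f² − 0.055555556)^(−1/2) and check whether it is a whole number:
  n_f = 1: 1/n_i² = 1.000000000 − 0.055555556 = 0.944444444 → n_i = 1.029  (not an integer) ✗
  n_f = 2: 1/n_i² = 0.250000000 − 0.055555556 = 0.194444444 → n_i = 2.268  (not an integer) ✗
  n_f = 3: 1/n_i² = 0.111111111 − 0.055555556 = 0.055555555 → n_i = 4.243  (not an integer) ✗
  n_f = 4: 1/n_i² = 0.062500000 − 0.055555556 = 0.006944444 → n_i = 12.000  → integer, n_i = 12 ✓

Only n_f = 4 gives an integer upper level, n_i = 12.

The transition is from n = 12 to n = 4 (emission).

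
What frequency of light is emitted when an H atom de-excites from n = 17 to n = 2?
8.1108e+14 Hz

First, find the transition energy:
E_17 = -13.6057 / 17² = -0.0470785 eV
E_2 = -13.6057 / 2² = -3.4014250 eV
|ΔE| = |E_2 - E_17| = 3.3543465 eV

Convert to Joules: E = 3.3543465 eV × (1.602177 × 10⁻¹⁹ J/eV) = 5.374257e-19 J

Using E = hf:
f = E/h = 5.374257e-19 J / (6.62607 × 10⁻³⁴ J·s)
f = 8.1108e+14 Hz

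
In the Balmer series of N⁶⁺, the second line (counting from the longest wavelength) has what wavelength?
9.9185 nm

The lines of a series are numbered from the longest wavelength (smallest ΔE) outward; the second line is the transition from n = n_f + 2 to n_f.
The Balmer series has all transitions ending at n_f = 2.

For N⁶⁺ (Z = 7), the second line (β-line) is the jump from n = 4 to n = 2:
E_4 = -13.6057 × 7² / 4² = -41.667456 eV
E_2 = -13.6057 × 7² / 2² = -166.669825 eV
ΔE = E_4 - E_2 = 125.002369 eV

λ = hc/E = 1239.84 eV·nm / 125.002369 eV
λ = 9.9185 nm

This is the β-line of the Balmer series in N⁶⁺.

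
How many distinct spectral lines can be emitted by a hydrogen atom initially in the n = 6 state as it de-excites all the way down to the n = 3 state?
6

The electron can occupy levels n = 3, 4, ..., 6 during de-excitation — that is m = 6 - 3 + 1 = 4 distinct levels.

The number of distinct spectral lines equals the number of ways to choose 2 of these m levels (each pair gives one possible emission transition):

Number of lines = m(m-1)/2 = 4×3/2 = 6

These correspond to all possible transitions between the 4 levels:
6 → 5, 6 → 4, 6 → 3, 5 → 4, 5 → 3, 4 → 3

Each transition produces a photon with a unique energy (and thus wavelength). This count does not depend on Z.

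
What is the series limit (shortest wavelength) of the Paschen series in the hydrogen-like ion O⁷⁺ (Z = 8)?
12.814666 nm

The series limit corresponds to the transition from n = ∞ to n = 3.
This is the highest energy (shortest wavelength) transition in the Paschen series.

E_∞ = 0 eV
E_3 = -13.6057 × 8² / 3² = -96.75164444 eV

Energy at series limit:
ΔE = E_∞ - E_3 = 0 - (-96.75164444) = 96.75164444 eV
λ = hc/E = 1239.84 eV·nm / 96.75164444 eV = 12.814666 nm

This energy equals the ionization energy from the n = 3 state of O⁷⁺.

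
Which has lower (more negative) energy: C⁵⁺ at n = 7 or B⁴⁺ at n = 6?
C⁵⁺ at n = 7 (E = -9.996 eV)

Using E_n = -13.6057 Z² / n² eV:

C⁵⁺ (Z = 6) at n = 7:
E = -13.6057 × 6² / 7² = -13.6057 × 36 / 49 = -9.996024 eV

B⁴⁺ (Z = 5) at n = 6:
E = -13.6057 × 5² / 6² = -13.6057 × 25 / 36 = -9.448403 eV

Since -9.996024 eV < -9.448403 eV,
C⁵⁺ at n = 7 is more tightly bound (requires more energy to ionize).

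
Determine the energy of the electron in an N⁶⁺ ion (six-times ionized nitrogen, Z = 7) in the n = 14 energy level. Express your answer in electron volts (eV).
-3.40143 eV

The energy levels of a hydrogen-like atom are given by:
E_n = -13.6057 Z² / n² eV  (with Z = 7 for N⁶⁺)

For n = 14:
E_14 = -13.6057 × 7² / 14²
E_14 = -13.6057 × 49 / 196
E_14 = -3.40143 eV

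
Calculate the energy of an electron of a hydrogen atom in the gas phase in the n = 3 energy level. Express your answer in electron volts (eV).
-1.51174 eV

The energy levels of a hydrogen-like atom are given by:
E_n = -13.6057 eV / n²

For n = 3:
E_3 = -13.6057 eV / 3²
E_3 = -13.6057 eV / 9
E_3 = -1.51174 eV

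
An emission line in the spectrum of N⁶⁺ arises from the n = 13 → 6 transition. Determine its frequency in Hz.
3.5240e+15 Hz

First, find the transition energy:
E_13 = -13.6057 × 7² / 13² = -3.944848 eV
E_6 = -13.6057 × 7² / 6² = -18.518869 eV
|ΔE| = |E_6 - E_13| = 14.574021 eV

Convert to Joules: E = 14.574021 eV × (1.602177 × 10⁻¹⁹ J/eV) = 2.335016e-18 J

Using E = hf:
f = E/h = 2.335016e-18 J / (6.62607 × 10⁻³⁴ J·s)
f = 3.5240e+15 Hz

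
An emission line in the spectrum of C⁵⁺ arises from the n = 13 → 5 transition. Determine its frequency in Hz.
4.037e+15 Hz

First, find the transition energy:
E_13 = -13.6057 × 6² / 13² = -2.89826 eV
E_5 = -13.6057 × 6² / 5² = -19.59221 eV
|ΔE| = |E_5 - E_13| = 16.69395 eV

Convert to Joules: E = 16.69395 eV × (1.602177 × 10⁻¹⁹ J/eV) = 2.67467e-18 J

Using E = hf:
f = E/h = 2.67467e-18 J / (6.62607 × 10⁻³⁴ J·s)
f = 4.037e+15 Hz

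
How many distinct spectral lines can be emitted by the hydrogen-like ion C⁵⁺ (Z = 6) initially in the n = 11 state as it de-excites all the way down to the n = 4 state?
28

The electron can occupy levels n = 4, 5, ..., 11 during de-excitation — that is m = 11 - 4 + 1 = 8 distinct levels.

The number of distinct spectral lines equals the number of ways to choose 2 of these m levels (each pair gives one possible emission transition):

Number of lines = m(m-1)/2 = 8×7/2 = 28

These correspond to all possible transitions between the 8 levels:
11 → 10, 11 → 9, 11 → 8, 11 → 7, 11 → 6, 11 → 5, 11 → 4, 10 → 9...

Each transition produces a photon with a unique energy (and thus wavelength). This count does not depend on Z.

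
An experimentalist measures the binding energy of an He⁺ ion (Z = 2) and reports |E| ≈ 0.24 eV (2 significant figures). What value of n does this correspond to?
n = 15

The exact energy levels follow E_n = -13.6057 Z² / n² eV with Z = 2.

The measured value (-0.24 eV) is reported to only 2 significant figures, so we must test candidate n values and see which one matches to that precision.

Candidate energies:
  n = 13:  E = -13.6057 × 2² / 13² = -0.32203 eV
  n = 14:  E = -13.6057 × 2² / 14² = -0.27767 eV
  n = 15:  E = -13.6057 × 2² / 15² = -0.24188 eV  ← matches
  n = 16:  E = -13.6057 × 2² / 16² = -0.21259 eV
  n = 17:  E = -13.6057 × 2² / 17² = -0.18831 eV

Checking against the measurement of -0.24 eV (2 sig figs), only n = 15 agrees:
E_15 = -0.24188 eV, which rounds to -0.24 eV ✓

Therefore n = 15.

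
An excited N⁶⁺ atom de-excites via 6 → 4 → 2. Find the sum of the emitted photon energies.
148.150956 eV

The energy levels of N⁶⁺ are E_n = -13.6057 × 7² / n² eV.

First transition (6 → 4):
ΔE₁ = |E_4 - E_6|
ΔE₁ = |-41.667456250000 - (-18.518869444444)| = 23.148586806 eV

Second transition (4 → 2):
ΔE₂ = |E_2 - E_4|
ΔE₂ = |-166.669825000000 - (-41.667456250000)| = 125.002368750 eV

Total energy released:
E_total = ΔE₁ + ΔE₂ = 23.148586806 + 125.002368750 = 148.150956 eV

Note: This equals the direct transition 6 → 2: 148.150956 eV ✓
Energy is conserved regardless of the path taken.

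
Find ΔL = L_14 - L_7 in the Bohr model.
7.38e-34 J·s (or 7ℏ)

In the Bohr model, L_n = nℏ where ℏ = 1.0546e-34 J·s.

L_14 = 14ℏ = 1.4764e-33 J·s
L_7 = 7ℏ = 7.3822e-34 J·s

ΔL = L_14 - L_7 = (14 - 7)ℏ = 7ℏ
ΔL = 7 × 1.0546e-34 J·s = 7.38e-34 J·s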